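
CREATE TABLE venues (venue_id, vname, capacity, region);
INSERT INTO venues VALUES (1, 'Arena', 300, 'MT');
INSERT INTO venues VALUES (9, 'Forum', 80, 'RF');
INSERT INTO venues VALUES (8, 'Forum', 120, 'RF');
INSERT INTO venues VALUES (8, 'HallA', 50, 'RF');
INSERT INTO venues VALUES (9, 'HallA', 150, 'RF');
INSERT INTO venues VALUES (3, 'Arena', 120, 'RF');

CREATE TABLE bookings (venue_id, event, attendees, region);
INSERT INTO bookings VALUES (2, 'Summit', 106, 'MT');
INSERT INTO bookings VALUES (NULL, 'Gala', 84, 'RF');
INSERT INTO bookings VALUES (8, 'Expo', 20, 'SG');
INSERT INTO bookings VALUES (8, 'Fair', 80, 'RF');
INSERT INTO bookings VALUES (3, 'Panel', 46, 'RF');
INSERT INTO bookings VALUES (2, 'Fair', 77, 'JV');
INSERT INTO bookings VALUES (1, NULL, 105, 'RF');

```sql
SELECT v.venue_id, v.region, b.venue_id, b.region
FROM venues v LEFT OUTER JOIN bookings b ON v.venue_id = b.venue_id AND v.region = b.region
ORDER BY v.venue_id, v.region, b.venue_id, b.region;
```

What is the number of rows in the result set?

6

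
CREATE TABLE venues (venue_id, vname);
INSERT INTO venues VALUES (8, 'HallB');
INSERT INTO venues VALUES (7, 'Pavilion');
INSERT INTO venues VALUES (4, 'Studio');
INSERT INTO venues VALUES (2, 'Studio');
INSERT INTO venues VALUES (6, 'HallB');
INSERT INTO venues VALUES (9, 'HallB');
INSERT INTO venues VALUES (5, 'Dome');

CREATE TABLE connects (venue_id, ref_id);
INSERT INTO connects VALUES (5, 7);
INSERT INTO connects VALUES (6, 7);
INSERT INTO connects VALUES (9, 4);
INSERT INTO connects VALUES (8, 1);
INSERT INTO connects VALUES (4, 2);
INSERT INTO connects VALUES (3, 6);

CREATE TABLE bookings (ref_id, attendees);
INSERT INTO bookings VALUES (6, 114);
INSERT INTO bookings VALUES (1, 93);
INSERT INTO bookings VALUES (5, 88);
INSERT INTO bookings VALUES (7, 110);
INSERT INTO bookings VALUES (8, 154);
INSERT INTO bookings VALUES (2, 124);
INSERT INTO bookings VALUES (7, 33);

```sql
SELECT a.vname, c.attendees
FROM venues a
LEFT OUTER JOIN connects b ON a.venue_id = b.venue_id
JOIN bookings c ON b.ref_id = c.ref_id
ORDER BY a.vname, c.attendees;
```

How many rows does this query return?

6

Step 1 — a LEFT JOIN b on venue_id → 7 row(s).
Then INNER JOIN `bookings c` on ref_id: keep only rows whose b.ref_id appears in c.
Result: 6 row(s).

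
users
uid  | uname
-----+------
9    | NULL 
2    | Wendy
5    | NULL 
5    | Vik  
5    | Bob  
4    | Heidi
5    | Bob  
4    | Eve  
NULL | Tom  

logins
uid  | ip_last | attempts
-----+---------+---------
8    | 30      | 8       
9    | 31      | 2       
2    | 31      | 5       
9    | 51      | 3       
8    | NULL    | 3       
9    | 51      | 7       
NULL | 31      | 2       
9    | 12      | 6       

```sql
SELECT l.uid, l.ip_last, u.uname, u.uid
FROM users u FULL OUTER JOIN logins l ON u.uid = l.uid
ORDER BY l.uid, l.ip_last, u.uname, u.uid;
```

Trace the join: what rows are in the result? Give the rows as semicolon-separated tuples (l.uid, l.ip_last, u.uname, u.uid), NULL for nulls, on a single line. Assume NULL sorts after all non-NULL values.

(2, 31, Wendy, 2); (8, 30, NULL, NULL); (8, NULL, NULL, NULL); (9, 12, NULL, 9); (9, 31, NULL, 9); (9, 51, NULL, 9); (9, 51, NULL, 9); (NULL, 31, NULL, NULL); (NULL, NULL, Bob, 5); (NULL, NULL, Bob, 5); (NULL, NULL, Eve, 4); (NULL, NULL, Heidi, 4); (NULL, NULL, Tom, NULL); (NULL, NULL, Vik, 5); (NULL, NULL, NULL, 5)

FULL OUTER JOIN keeps every row from both sides; unmatched rows get NULL for the other side's columns.
Matching on u.uid = l.uid. A NULL in a compared column never satisfies the condition.
- uid=9: 4 matching l row(s), so 4 row(s) emitted.
- uid=2: 1 matching l row(s), so 1 row(s) emitted.
- uid=5: no l row matches, row kept with l columns NULL.
- uid=5: no l row matches, row kept with l columns NULL.
- uid=5: no l row matches, row kept with l columns NULL.
- uid=4: no l row matches, row kept with l columns NULL.
- uid=5: no l row matches, row kept with l columns NULL.
- uid=4: no l row matches, row kept with l columns NULL.
- uid=NULL: no l row matches, row kept with l columns NULL.
- 3 row(s) from l found no u partner → padded with NULL.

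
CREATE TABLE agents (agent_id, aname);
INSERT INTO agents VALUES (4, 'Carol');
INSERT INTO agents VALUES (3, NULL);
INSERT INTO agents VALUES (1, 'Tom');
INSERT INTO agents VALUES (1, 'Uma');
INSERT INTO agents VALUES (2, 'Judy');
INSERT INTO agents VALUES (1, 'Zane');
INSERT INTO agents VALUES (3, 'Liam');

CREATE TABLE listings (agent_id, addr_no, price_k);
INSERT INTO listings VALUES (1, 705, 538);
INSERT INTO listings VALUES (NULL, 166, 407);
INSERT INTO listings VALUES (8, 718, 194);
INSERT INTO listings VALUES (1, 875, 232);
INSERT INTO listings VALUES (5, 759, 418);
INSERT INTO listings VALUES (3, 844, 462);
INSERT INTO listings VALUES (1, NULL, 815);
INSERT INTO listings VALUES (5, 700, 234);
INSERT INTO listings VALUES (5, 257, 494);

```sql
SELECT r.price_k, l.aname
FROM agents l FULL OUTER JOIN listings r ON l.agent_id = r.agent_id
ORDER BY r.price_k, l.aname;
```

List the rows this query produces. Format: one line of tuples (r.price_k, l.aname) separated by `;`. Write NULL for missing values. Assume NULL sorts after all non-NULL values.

(194, NULL); (232, Tom); (232, Uma); (232, Zane); (234, NULL); (407, NULL); (418, NULL); (462, Liam); (462, NULL); (494, NULL); (538, Tom); (538, Uma); (538, Zane); (815, Tom); (815, Uma); (815, Zane); (NULL, Carol); (NULL, Judy)

FULL OUTER JOIN keeps every row from both sides; unmatched rows get NULL for the other side's columns.
Matching on l.agent_id = r.agent_id. A NULL in a compared column never satisfies the condition.
Matched pairs: 11; unmatched l rows kept: 2; unmatched r rows kept: 5.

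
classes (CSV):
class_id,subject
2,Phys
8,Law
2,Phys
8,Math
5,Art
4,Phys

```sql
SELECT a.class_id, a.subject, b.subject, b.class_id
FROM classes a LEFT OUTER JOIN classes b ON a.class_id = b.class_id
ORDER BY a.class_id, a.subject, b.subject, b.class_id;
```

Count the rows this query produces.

10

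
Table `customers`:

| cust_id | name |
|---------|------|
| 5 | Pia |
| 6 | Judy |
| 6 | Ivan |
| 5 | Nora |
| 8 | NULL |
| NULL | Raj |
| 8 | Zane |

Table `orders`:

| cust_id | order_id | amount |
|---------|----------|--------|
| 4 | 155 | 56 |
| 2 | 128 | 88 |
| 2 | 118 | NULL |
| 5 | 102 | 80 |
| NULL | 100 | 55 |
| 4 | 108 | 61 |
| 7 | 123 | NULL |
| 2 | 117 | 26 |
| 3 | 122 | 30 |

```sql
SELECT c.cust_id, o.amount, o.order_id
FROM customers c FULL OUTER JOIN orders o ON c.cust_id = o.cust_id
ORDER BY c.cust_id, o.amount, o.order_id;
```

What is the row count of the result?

15

FULL OUTER JOIN keeps every row from both sides; unmatched rows get NULL for the other side's columns.
Matching on c.cust_id = o.cust_id. A NULL in a compared column never satisfies the condition.
Matched pairs: 2; unmatched c rows kept: 5; unmatched o rows kept: 8.
Total: 2 matched + 13 padded = 15 rows.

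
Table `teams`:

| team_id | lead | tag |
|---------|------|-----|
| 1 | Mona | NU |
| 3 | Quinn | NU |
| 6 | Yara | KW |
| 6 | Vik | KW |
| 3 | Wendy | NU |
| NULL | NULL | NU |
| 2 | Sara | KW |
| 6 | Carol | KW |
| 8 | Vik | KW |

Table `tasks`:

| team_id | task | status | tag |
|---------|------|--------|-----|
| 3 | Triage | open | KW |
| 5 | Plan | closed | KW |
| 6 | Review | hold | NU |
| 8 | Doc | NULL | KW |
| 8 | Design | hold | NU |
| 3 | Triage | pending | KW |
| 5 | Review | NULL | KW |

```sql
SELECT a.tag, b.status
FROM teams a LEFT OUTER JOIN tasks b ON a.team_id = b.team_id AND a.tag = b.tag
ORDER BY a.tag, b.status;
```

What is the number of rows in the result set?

9

LEFT JOIN keeps every row from `teams`; unmatched rows get NULL for `tasks`'s columns.
Matching on a.team_id = b.team_id AND a.tag = b.tag. A NULL in a compared column never satisfies the condition.
- a row (team_id=1, tag=NU): no match → kept, b columns NULL.
- a row (team_id=3, tag=NU): no match → kept, b columns NULL.
- a row (team_id=6, tag=KW): no match → kept, b columns NULL.
- a row (team_id=6, tag=KW): no match → kept, b columns NULL.
- a row (team_id=3, tag=NU): no match → kept, b columns NULL.
- a row (team_id=NULL, tag=NU): no match → kept, b columns NULL.
- a row (team_id=2, tag=KW): no match → kept, b columns NULL.
- a row (team_id=6, tag=KW): no match → kept, b columns NULL.
- a row (team_id=8, tag=KW): matches 1 b row(s) → 1 output row(s).
Total: 1 matched + 8 padded = 9 rows.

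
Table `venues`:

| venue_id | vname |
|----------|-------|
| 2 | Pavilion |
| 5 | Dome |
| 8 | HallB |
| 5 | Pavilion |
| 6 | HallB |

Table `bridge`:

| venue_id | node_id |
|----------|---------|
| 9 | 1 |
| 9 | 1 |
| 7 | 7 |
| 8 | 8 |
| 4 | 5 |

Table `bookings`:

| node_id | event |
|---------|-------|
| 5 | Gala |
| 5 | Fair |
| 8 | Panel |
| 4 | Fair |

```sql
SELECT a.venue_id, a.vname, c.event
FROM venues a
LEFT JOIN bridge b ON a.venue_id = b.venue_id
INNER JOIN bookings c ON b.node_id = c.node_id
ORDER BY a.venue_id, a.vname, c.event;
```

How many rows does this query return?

Joins associate left-to-right: venues LEFT JOIN bridge on venue_id gives 5 intermediate row(s).
Then INNER JOIN `bookings c` on node_id: keep only rows whose b.node_id appears in c.
Result: 1 row(s).

1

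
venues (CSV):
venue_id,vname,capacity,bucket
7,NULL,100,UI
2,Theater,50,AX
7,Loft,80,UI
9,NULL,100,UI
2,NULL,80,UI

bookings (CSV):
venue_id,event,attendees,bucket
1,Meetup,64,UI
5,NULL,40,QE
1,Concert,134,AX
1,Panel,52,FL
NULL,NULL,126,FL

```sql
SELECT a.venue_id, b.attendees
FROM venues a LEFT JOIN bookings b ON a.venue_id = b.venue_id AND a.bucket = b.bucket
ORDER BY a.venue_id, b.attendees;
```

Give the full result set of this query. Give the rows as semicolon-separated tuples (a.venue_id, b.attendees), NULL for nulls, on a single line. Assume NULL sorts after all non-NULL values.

LEFT JOIN keeps every row from `venues`; unmatched rows get NULL for `bookings`'s columns.
Matching on a.venue_id = b.venue_id AND a.bucket = b.bucket. A NULL in a compared column never satisfies the condition.
Matched pairs: 0; unmatched a rows kept: 5.

(2, NULL); (2, NULL); (7, NULL); (7, NULL); (9, NULL)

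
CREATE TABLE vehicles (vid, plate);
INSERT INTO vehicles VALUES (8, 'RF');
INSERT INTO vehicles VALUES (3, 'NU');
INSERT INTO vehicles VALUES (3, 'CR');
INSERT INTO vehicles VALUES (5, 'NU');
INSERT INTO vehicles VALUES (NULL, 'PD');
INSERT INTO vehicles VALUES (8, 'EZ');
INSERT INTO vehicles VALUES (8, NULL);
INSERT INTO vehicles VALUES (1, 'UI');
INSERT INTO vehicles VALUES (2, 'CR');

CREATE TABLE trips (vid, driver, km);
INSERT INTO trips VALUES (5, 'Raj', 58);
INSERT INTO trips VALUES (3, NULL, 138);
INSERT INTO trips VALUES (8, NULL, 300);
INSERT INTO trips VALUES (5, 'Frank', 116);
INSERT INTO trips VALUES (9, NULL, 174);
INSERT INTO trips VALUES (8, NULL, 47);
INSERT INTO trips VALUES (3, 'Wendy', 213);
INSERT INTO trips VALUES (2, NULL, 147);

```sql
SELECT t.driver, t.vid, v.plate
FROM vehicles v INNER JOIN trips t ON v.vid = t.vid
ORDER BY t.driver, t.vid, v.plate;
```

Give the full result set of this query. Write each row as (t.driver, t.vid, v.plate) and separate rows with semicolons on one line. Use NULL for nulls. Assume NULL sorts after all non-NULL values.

(Frank, 5, NU); (Raj, 5, NU); (Wendy, 3, CR); (Wendy, 3, NU); (NULL, 2, CR); (NULL, 3, CR); (NULL, 3, NU); (NULL, 8, EZ); (NULL, 8, EZ); (NULL, 8, RF); (NULL, 8, RF); (NULL, 8, NULL); (NULL, 8, NULL)

INNER JOIN keeps only pairs where the ON condition holds.
Matching on v.vid = t.vid. A NULL in a compared column never satisfies the condition.
Matched pairs: 13.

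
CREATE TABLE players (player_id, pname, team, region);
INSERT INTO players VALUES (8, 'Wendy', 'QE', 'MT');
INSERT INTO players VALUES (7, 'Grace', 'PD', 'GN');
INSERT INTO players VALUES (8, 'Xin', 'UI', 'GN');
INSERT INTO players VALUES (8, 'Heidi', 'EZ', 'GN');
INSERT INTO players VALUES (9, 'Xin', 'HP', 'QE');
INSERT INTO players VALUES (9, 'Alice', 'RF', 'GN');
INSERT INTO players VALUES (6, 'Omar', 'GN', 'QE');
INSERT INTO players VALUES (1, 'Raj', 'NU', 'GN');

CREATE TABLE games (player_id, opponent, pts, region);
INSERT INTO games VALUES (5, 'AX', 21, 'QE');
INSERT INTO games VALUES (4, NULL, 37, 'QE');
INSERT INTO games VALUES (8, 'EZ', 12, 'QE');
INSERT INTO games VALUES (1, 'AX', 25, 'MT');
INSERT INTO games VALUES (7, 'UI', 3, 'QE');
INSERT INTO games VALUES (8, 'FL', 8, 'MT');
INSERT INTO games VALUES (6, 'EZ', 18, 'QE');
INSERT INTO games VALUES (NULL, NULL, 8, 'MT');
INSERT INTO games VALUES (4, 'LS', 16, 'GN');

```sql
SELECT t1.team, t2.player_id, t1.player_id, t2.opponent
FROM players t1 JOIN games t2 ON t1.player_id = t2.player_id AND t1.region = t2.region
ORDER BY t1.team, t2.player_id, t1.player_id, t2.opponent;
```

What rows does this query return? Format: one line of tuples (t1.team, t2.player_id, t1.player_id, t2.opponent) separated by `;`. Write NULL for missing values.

(GN, 6, 6, EZ); (QE, 8, 8, FL)

INNER JOIN keeps only pairs where the ON condition holds.
Matching on t1.player_id = t2.player_id AND t1.region = t2.region. A NULL in a compared column never satisfies the condition.
Matched pairs: 2.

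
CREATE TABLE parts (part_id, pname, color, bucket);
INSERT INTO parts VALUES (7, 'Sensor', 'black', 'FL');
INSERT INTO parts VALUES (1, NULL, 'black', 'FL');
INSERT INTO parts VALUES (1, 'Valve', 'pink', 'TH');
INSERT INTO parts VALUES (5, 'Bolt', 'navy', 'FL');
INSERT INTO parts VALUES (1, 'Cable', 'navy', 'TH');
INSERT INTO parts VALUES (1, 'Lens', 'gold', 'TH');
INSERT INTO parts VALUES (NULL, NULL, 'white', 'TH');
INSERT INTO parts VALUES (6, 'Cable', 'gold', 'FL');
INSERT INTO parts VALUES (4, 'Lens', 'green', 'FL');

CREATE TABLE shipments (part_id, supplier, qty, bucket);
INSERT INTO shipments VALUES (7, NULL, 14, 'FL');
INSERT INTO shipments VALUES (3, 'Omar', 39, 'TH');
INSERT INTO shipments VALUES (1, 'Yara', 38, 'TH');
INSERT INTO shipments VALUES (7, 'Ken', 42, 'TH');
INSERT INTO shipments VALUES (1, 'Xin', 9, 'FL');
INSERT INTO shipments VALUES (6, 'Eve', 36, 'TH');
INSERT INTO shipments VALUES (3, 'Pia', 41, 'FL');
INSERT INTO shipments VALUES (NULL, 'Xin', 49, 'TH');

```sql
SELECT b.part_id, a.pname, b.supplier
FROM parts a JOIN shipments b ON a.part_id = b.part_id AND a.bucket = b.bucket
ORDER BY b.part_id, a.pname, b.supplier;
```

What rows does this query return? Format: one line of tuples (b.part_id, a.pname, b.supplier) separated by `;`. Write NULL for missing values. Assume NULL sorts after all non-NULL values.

INNER JOIN keeps only pairs where the ON condition holds.
Matching on a.part_id = b.part_id AND a.bucket = b.bucket. A NULL in a compared column never satisfies the condition.
Matched pairs: 5.

(1, Cable, Yara); (1, Lens, Yara); (1, Valve, Yara); (1, NULL, Xin); (7, Sensor, NULL)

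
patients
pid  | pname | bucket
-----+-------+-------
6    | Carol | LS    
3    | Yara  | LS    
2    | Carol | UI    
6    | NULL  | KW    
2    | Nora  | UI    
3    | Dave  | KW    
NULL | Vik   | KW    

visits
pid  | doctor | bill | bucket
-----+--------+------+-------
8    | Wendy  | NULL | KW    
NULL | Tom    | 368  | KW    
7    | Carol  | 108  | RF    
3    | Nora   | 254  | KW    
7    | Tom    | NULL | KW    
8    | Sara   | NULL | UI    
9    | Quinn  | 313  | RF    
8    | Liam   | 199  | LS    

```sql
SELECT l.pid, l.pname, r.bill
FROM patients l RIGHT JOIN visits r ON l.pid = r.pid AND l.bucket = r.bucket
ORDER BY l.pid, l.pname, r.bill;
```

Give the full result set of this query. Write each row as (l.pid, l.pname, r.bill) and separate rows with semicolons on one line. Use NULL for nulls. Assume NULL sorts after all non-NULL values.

RIGHT JOIN keeps every row from `visits`; unmatched rows get NULL for `patients`'s columns.
Matching on l.pid = r.pid AND l.bucket = r.bucket. A NULL in a compared column never satisfies the condition.
- pid=6, bucket=LS: no matching r row.
- pid=3, bucket=LS: no matching r row.
- pid=2, bucket=UI: no matching r row.
- pid=6, bucket=KW: no matching r row.
- pid=2, bucket=UI: no matching r row.
- pid=3, bucket=KW: 1 matching r row(s), so 1 row(s) emitted.
- pid=NULL, bucket=KW: no matching r row.
- 7 r row(s) had no l match → kept, l columns NULL.
After projecting and ordering:
l.pid | l.pname | r.bill
3 | Dave | 254
NULL | NULL | 108
NULL | NULL | 199
NULL | NULL | 313
NULL | NULL | 368
NULL | NULL | NULL
NULL | NULL | NULL
NULL | NULL | NULL

(3, Dave, 254); (NULL, NULL, 108); (NULL, NULL, 199); (NULL, NULL, 313); (NULL, NULL, 368); (NULL, NULL, NULL); (NULL, NULL, NULL); (NULL, NULL, NULL)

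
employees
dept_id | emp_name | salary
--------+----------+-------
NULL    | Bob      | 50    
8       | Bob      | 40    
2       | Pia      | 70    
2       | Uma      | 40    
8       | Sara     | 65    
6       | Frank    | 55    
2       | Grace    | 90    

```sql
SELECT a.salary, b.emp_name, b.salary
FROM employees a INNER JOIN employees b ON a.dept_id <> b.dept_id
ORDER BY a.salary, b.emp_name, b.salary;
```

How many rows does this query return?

INNER JOIN keeps only pairs where the ON condition holds.
Matching on a.dept_id <> b.dept_id. A NULL in a compared column never satisfies the condition.
- dept_id=NULL: no matching b row, dropped.
- dept_id=8: 4 matching b row(s), so 4 row(s) emitted.
- dept_id=2: 3 matching b row(s), so 3 row(s) emitted.
- dept_id=2: 3 matching b row(s), so 3 row(s) emitted.
- dept_id=8: 4 matching b row(s), so 4 row(s) emitted.
- dept_id=6: 5 matching b row(s), so 5 row(s) emitted.
- dept_id=2: 3 matching b row(s), so 3 row(s) emitted.
Total: 22 rows.

22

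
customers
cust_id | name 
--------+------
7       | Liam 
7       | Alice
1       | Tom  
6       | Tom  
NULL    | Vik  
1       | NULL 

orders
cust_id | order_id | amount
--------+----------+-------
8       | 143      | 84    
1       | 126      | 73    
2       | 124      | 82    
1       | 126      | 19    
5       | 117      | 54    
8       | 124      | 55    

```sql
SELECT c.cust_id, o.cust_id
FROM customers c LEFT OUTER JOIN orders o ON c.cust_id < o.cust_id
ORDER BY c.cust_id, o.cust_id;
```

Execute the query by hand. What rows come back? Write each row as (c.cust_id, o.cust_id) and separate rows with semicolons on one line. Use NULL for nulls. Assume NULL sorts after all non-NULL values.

(1, 2); (1, 2); (1, 5); (1, 5); (1, 8); (1, 8); (1, 8); (1, 8); (6, 8); (6, 8); (7, 8); (7, 8); (7, 8); (7, 8); (NULL, NULL)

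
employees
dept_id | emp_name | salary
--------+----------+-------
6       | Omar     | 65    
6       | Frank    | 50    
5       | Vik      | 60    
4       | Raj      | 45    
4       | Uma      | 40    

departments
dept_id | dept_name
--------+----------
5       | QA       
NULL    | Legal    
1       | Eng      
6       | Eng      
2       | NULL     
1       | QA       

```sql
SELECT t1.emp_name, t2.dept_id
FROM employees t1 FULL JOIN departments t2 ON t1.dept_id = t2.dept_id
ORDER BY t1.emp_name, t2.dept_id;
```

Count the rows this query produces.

FULL OUTER JOIN keeps every row from both sides; unmatched rows get NULL for the other side's columns.
Matching on t1.dept_id = t2.dept_id. A NULL in a compared column never satisfies the condition.
- dept_id=6: 1 matching t2 row(s), so 1 row(s) emitted.
- dept_id=6: 1 matching t2 row(s), so 1 row(s) emitted.
- dept_id=5: 1 matching t2 row(s), so 1 row(s) emitted.
- dept_id=4: no t2 row matches, row kept with t2 columns NULL.
- dept_id=4: no t2 row matches, row kept with t2 columns NULL.
- 4 t2 row(s) had no t1 match → kept, t1 columns NULL.
Total: 3 matched + 6 padded = 9 rows.

9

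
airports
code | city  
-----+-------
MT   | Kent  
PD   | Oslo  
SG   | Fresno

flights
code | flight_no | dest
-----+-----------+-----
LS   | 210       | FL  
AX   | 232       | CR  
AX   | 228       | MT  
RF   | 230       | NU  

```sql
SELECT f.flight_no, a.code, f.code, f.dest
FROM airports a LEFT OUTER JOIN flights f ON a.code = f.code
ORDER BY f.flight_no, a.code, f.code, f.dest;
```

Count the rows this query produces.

3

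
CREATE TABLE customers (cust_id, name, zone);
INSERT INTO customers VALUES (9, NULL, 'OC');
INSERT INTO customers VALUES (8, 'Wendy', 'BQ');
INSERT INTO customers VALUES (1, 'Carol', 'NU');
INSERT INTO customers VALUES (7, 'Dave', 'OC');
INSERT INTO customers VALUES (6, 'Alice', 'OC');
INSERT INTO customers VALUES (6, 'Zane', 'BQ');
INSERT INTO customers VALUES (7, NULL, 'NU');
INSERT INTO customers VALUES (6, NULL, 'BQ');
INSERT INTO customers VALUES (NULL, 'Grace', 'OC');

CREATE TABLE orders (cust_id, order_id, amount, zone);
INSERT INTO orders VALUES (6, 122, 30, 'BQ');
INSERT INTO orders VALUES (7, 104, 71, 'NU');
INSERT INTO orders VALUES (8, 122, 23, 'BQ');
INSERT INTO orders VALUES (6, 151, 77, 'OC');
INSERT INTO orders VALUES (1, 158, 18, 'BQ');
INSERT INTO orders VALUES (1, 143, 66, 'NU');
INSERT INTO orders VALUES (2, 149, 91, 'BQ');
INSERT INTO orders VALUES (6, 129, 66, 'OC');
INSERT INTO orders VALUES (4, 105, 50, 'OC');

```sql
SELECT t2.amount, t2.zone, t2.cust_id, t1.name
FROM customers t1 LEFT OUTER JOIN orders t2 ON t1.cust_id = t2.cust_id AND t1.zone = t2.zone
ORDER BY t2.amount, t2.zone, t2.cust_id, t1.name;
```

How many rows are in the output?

10

LEFT JOIN keeps every row from `customers`; unmatched rows get NULL for `orders`'s columns.
Matching on t1.cust_id = t2.cust_id AND t1.zone = t2.zone. A NULL in a compared column never satisfies the condition.
- cust_id=9, zone=OC: no t2 row matches, row kept with t2 columns NULL.
- cust_id=8, zone=BQ: 1 matching t2 row(s), so 1 row(s) emitted.
- cust_id=1, zone=NU: 1 matching t2 row(s), so 1 row(s) emitted.
- cust_id=7, zone=OC: no t2 row matches, row kept with t2 columns NULL.
- cust_id=6, zone=OC: 2 matching t2 row(s), so 2 row(s) emitted.
- cust_id=6, zone=BQ: 1 matching t2 row(s), so 1 row(s) emitted.
- cust_id=7, zone=NU: 1 matching t2 row(s), so 1 row(s) emitted.
- cust_id=6, zone=BQ: 1 matching t2 row(s), so 1 row(s) emitted.
- cust_id=NULL, zone=OC: no t2 row matches, row kept with t2 columns NULL.
Total: 7 matched + 3 padded = 10 rows.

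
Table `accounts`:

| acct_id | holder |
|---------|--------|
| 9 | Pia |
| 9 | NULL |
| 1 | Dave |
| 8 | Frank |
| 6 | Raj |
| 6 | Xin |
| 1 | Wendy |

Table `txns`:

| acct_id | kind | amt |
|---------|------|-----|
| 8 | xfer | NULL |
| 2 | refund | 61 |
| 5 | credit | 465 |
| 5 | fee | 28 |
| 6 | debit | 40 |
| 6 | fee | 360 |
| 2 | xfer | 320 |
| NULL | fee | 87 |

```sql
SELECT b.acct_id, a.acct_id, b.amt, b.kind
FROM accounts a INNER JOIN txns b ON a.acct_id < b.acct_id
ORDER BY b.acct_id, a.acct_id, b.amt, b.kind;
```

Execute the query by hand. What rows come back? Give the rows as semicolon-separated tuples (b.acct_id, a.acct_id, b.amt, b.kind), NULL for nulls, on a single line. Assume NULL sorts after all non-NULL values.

(2, 1, 61, refund); (2, 1, 61, refund); (2, 1, 320, xfer); (2, 1, 320, xfer); (5, 1, 28, fee); (5, 1, 28, fee); (5, 1, 465, credit); (5, 1, 465, credit); (6, 1, 40, debit); (6, 1, 40, debit); (6, 1, 360, fee); (6, 1, 360, fee); (8, 1, NULL, xfer); (8, 1, NULL, xfer); (8, 6, NULL, xfer); (8, 6, NULL, xfer)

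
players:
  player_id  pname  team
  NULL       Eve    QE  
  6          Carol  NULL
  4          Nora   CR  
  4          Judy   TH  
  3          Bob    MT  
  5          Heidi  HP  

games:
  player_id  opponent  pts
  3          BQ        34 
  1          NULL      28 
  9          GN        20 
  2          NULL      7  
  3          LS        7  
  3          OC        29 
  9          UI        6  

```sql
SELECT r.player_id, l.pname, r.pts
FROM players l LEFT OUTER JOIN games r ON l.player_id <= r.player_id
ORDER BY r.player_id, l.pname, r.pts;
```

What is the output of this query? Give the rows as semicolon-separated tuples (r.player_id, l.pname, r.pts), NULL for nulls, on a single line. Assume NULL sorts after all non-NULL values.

(3, Bob, 7); (3, Bob, 29); (3, Bob, 34); (9, Bob, 6); (9, Bob, 20); (9, Carol, 6); (9, Carol, 20); (9, Heidi, 6); (9, Heidi, 20); (9, Judy, 6); (9, Judy, 20); (9, Nora, 6); (9, Nora, 20); (NULL, Eve, NULL)

LEFT JOIN keeps every row from `players`; unmatched rows get NULL for `games`'s columns.
Matching on l.player_id <= r.player_id. A NULL in a compared column never satisfies the condition.
- player_id=NULL: no r row matches, row kept with r columns NULL.
- player_id=6: 2 matching r row(s), so 2 row(s) emitted.
- player_id=4: 2 matching r row(s), so 2 row(s) emitted.
- player_id=4: 2 matching r row(s), so 2 row(s) emitted.
- player_id=3: 5 matching r row(s), so 5 row(s) emitted.
- player_id=5: 2 matching r row(s), so 2 row(s) emitted.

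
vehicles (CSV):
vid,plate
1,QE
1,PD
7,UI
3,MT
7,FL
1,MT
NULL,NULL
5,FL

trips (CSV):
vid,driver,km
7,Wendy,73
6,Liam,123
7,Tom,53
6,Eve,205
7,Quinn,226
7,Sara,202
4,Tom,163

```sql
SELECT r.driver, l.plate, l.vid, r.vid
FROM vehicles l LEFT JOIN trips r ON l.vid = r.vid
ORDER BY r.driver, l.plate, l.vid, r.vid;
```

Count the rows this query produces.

14

LEFT JOIN keeps every row from `vehicles`; unmatched rows get NULL for `trips`'s columns.
Matching on l.vid = r.vid. A NULL in a compared column never satisfies the condition.
Matched pairs: 8; unmatched l rows kept: 6.
Total: 8 matched + 6 padded = 14 rows.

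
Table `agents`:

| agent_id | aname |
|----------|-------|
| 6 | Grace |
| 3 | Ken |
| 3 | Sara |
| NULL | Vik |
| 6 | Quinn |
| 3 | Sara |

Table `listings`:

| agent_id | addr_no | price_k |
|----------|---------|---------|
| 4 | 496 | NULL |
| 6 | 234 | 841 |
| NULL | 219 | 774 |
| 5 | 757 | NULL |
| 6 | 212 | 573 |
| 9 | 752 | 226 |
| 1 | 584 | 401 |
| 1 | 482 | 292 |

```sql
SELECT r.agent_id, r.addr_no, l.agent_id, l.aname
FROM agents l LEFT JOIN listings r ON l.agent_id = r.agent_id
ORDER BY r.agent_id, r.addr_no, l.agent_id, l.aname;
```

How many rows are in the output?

8

LEFT JOIN keeps every row from `agents`; unmatched rows get NULL for `listings`'s columns.
Matching on l.agent_id = r.agent_id. A NULL in a compared column never satisfies the condition.
- agent_id=6: 2 matching r row(s), so 2 row(s) emitted.
- agent_id=3: no r row matches, row kept with r columns NULL.
- agent_id=3: no r row matches, row kept with r columns NULL.
- agent_id=NULL: no r row matches, row kept with r columns NULL.
- agent_id=6: 2 matching r row(s), so 2 row(s) emitted.
- agent_id=3: no r row matches, row kept with r columns NULL.
Total: 4 matched + 4 padded = 8 rows.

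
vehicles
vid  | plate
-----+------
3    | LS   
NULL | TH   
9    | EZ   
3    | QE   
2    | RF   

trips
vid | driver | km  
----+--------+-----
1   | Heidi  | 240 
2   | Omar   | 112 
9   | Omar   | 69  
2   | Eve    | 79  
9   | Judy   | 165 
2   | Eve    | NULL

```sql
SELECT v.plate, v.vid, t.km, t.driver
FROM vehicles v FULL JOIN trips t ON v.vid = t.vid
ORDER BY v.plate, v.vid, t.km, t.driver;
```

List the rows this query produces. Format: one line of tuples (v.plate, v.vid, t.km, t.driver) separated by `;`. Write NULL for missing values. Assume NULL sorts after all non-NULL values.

FULL OUTER JOIN keeps every row from both sides; unmatched rows get NULL for the other side's columns.
Matching on v.vid = t.vid. A NULL in a compared column never satisfies the condition.
- v[0] vid=3 → no match; kept with NULLs on the t side.
- v[1] vid=NULL → no match; kept with NULLs on the t side.
- v[2] vid=9 → 2 match(es) in t → 2 row(s).
- v[3] vid=3 → no match; kept with NULLs on the t side.
- v[4] vid=2 → 3 match(es) in t → 3 row(s).
- plus 1 unmatched t row(s), each kept with NULL v columns.
After projecting and ordering:
v.plate | v.vid | t.km | t.driver
EZ | 9 | 69 | Omar
EZ | 9 | 165 | Judy
LS | 3 | NULL | NULL
QE | 3 | NULL | NULL
RF | 2 | 79 | Eve
RF | 2 | 112 | Omar
RF | 2 | NULL | Eve
TH | NULL | NULL | NULL
NULL | NULL | 240 | Heidi

(EZ, 9, 69, Omar); (EZ, 9, 165, Judy); (LS, 3, NULL, NULL); (QE, 3, NULL, NULL); (RF, 2, 79, Eve); (RF, 2, 112, Omar); (RF, 2, NULL, Eve); (TH, NULL, NULL, NULL); (NULL, NULL, 240, Heidi)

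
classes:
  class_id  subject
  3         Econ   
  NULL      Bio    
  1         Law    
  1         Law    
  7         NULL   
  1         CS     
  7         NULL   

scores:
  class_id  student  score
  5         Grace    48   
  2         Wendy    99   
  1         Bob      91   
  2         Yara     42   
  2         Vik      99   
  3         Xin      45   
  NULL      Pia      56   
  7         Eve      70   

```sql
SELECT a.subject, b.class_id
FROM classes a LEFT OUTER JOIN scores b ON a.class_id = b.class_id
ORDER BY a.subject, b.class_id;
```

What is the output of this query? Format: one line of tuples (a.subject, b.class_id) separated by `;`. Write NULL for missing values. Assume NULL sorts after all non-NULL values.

(Bio, NULL); (CS, 1); (Econ, 3); (Law, 1); (Law, 1); (NULL, 7); (NULL, 7)

LEFT JOIN keeps every row from `classes`; unmatched rows get NULL for `scores`'s columns.
Matching on a.class_id = b.class_id. A NULL in a compared column never satisfies the condition.
Matched pairs: 6; unmatched a rows kept: 1.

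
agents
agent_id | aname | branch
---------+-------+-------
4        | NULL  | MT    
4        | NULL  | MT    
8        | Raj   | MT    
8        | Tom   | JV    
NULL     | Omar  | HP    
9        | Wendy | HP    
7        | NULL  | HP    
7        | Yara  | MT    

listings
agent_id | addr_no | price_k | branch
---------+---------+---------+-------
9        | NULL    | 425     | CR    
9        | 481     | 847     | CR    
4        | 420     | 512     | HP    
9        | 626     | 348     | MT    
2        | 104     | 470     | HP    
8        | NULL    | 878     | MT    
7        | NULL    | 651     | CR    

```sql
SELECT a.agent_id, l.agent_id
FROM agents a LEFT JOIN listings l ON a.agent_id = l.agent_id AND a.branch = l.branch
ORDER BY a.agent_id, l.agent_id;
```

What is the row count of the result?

8

LEFT JOIN keeps every row from `agents`; unmatched rows get NULL for `listings`'s columns.
Matching on a.agent_id = l.agent_id AND a.branch = l.branch. A NULL in a compared column never satisfies the condition.
Matched pairs: 1; unmatched a rows kept: 7.
Total: 1 matched + 7 padded = 8 rows.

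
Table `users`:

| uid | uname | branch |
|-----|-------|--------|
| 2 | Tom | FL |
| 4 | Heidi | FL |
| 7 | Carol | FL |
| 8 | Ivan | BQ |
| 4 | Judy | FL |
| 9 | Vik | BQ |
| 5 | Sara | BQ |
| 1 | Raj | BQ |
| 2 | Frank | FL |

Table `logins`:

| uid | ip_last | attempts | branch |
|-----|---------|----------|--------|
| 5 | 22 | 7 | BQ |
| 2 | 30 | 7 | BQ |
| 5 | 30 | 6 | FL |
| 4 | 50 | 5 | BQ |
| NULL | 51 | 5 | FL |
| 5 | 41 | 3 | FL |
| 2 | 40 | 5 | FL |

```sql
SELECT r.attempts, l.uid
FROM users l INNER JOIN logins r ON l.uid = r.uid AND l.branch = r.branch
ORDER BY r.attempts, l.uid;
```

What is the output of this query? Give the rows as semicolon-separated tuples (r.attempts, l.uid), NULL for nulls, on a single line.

(5, 2); (5, 2); (7, 5)

INNER JOIN keeps only pairs where the ON condition holds.
Matching on l.uid = r.uid AND l.branch = r.branch. A NULL in a compared column never satisfies the condition.
- l (uid=2, branch=FL) pairs with 1 row(s) of r.
- l (uid=4, branch=FL) has no partner → excluded.
- l (uid=7, branch=FL) has no partner → excluded.
- l (uid=8, branch=BQ) has no partner → excluded.
- l (uid=4, branch=FL) has no partner → excluded.
- l (uid=9, branch=BQ) has no partner → excluded.
- l (uid=5, branch=BQ) pairs with 1 row(s) of r.
- l (uid=1, branch=BQ) has no partner → excluded.
- l (uid=2, branch=FL) pairs with 1 row(s) of r.
After projecting and ordering:
r.attempts | l.uid
5 | 2
5 | 2
7 | 5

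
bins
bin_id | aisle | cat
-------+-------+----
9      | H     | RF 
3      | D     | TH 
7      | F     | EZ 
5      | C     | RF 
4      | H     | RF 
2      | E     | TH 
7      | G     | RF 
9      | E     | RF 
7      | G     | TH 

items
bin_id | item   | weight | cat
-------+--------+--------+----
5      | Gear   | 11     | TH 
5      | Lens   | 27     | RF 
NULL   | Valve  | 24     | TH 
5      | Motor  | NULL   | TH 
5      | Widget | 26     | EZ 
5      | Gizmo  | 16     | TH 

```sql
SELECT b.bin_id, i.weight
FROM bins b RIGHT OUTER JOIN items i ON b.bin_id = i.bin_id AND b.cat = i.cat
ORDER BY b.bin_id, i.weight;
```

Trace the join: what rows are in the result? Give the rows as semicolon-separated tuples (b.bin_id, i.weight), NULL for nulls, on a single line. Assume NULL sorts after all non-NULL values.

(5, 27); (NULL, 11); (NULL, 16); (NULL, 24); (NULL, 26); (NULL, NULL)

RIGHT JOIN keeps every row from `items`; unmatched rows get NULL for `bins`'s columns.
Matching on b.bin_id = i.bin_id AND b.cat = i.cat. A NULL in a compared column never satisfies the condition.
Matched pairs: 1; unmatched i rows kept: 5.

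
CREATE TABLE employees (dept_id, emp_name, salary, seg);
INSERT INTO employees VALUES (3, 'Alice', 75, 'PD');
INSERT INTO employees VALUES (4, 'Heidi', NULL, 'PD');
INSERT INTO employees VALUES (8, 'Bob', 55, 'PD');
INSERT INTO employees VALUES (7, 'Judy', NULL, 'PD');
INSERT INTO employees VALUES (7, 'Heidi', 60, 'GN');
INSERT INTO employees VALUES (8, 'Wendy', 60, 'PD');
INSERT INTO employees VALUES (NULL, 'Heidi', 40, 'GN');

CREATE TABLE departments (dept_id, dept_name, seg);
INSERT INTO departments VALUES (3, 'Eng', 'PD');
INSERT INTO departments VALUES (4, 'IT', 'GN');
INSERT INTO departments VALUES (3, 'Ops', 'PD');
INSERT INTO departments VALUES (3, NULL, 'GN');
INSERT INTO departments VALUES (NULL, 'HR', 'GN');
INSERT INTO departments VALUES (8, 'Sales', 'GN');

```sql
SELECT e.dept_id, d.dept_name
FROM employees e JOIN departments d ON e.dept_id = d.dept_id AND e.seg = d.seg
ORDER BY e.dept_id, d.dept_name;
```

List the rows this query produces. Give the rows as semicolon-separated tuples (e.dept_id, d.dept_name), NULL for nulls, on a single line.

INNER JOIN keeps only pairs where the ON condition holds.
Matching on e.dept_id = d.dept_id AND e.seg = d.seg. A NULL in a compared column never satisfies the condition.
Matched pairs: 2.

(3, Eng); (3, Ops)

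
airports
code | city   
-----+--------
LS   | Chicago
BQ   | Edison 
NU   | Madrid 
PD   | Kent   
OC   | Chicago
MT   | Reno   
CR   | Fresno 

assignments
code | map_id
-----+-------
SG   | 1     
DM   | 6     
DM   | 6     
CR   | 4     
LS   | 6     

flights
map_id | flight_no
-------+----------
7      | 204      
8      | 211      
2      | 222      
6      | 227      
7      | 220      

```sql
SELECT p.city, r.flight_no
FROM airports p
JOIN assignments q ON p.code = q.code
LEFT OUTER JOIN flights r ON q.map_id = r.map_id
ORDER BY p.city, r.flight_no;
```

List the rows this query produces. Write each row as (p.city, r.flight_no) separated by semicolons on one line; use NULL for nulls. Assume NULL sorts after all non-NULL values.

Evaluate left to right. First `airports p INNER JOIN assignments q` on code: 2 row(s).
Then LEFT JOIN `flights r` on map_id: each of those 2 rows is kept; rows whose q.map_id has no match in r get NULL for r's columns.

(Chicago, 227); (Fresno, NULL)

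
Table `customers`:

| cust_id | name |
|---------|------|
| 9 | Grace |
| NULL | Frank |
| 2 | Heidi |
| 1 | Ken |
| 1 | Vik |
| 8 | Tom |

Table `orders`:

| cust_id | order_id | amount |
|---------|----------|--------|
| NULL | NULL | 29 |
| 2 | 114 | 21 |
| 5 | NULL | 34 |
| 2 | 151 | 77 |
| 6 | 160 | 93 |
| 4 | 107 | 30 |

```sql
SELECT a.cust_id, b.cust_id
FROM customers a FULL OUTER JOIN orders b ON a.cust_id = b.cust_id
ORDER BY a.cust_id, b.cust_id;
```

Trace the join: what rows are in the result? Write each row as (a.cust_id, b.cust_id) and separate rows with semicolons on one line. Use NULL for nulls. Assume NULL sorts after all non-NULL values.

(1, NULL); (1, NULL); (2, 2); (2, 2); (8, NULL); (9, NULL); (NULL, 4); (NULL, 5); (NULL, 6); (NULL, NULL); (NULL, NULL)

FULL OUTER JOIN keeps every row from both sides; unmatched rows get NULL for the other side's columns.
Matching on a.cust_id = b.cust_id. A NULL in a compared column never satisfies the condition.
- cust_id=9: no b row matches, row kept with b columns NULL.
- cust_id=NULL: no b row matches, row kept with b columns NULL.
- cust_id=2: 2 matching b row(s), so 2 row(s) emitted.
- cust_id=1: no b row matches, row kept with b columns NULL.
- cust_id=1: no b row matches, row kept with b columns NULL.
- cust_id=8: no b row matches, row kept with b columns NULL.
- 4 b row(s) had no a match → kept, a columns NULL.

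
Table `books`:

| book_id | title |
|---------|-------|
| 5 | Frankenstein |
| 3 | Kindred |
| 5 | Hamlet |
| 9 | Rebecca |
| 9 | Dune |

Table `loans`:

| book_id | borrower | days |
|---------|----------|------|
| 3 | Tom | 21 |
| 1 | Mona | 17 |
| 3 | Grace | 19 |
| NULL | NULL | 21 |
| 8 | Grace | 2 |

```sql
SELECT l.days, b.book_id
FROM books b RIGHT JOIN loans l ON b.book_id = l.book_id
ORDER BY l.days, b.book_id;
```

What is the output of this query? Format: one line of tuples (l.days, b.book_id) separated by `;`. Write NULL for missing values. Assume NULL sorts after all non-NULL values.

(2, NULL); (17, NULL); (19, 3); (21, 3); (21, NULL)

RIGHT JOIN keeps every row from `loans`; unmatched rows get NULL for `books`'s columns.
Matching on b.book_id = l.book_id. A NULL in a compared column never satisfies the condition.
Matched pairs: 2; unmatched l rows kept: 3.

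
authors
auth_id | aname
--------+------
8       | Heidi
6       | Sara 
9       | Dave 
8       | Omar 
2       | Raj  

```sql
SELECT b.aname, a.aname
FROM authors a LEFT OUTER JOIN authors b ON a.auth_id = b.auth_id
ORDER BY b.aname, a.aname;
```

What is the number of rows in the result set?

LEFT JOIN keeps every row from `authors a`; unmatched rows get NULL for `authors b`'s columns.
Matching on a.auth_id = b.auth_id.
- a row (auth_id=8): matches 2 b row(s) → 2 output row(s).
- a row (auth_id=6): matches 1 b row(s) → 1 output row(s).
- a row (auth_id=9): matches 1 b row(s) → 1 output row(s).
- a row (auth_id=8): matches 2 b row(s) → 2 output row(s).
- a row (auth_id=2): matches 1 b row(s) → 1 output row(s).
Total: 7 rows.

7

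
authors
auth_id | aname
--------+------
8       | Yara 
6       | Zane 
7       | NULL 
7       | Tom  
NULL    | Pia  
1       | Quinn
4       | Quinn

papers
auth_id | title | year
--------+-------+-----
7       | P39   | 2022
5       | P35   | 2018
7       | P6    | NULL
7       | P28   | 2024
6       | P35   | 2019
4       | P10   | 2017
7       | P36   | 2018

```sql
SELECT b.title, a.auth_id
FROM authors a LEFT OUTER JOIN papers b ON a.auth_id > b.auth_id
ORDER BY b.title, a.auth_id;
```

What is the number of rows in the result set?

18

LEFT JOIN keeps every row from `authors`; unmatched rows get NULL for `papers`'s columns.
Matching on a.auth_id > b.auth_id. A NULL in a compared column never satisfies the condition.
- auth_id=8: 7 matching b row(s), so 7 row(s) emitted.
- auth_id=6: 2 matching b row(s), so 2 row(s) emitted.
- auth_id=7: 3 matching b row(s), so 3 row(s) emitted.
- auth_id=7: 3 matching b row(s), so 3 row(s) emitted.
- auth_id=NULL: no b row matches, row kept with b columns NULL.
- auth_id=1: no b row matches, row kept with b columns NULL.
- auth_id=4: no b row matches, row kept with b columns NULL.
Total: 15 matched + 3 padded = 18 rows.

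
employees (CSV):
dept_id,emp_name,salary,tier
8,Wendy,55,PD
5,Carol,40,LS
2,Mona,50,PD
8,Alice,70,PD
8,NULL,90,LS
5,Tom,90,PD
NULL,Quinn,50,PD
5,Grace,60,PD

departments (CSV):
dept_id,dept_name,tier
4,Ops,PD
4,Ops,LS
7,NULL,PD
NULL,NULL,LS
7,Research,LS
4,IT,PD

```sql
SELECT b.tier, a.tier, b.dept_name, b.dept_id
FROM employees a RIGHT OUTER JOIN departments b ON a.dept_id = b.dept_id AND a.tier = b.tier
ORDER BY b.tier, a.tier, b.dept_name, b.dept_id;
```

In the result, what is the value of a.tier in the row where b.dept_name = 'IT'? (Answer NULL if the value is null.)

RIGHT JOIN keeps every row from `departments`; unmatched rows get NULL for `employees`'s columns.
Matching on a.dept_id = b.dept_id AND a.tier = b.tier. A NULL in a compared column never satisfies the condition.
Matched pairs: 0; unmatched b rows kept: 6.

NULL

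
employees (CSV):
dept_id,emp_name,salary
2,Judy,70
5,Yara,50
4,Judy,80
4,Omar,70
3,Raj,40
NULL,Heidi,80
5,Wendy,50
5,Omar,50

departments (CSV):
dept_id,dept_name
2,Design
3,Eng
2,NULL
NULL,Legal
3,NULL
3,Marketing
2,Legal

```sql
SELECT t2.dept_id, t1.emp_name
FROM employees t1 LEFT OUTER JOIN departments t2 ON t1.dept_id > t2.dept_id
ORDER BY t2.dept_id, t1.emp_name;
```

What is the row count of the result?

LEFT JOIN keeps every row from `employees`; unmatched rows get NULL for `departments`'s columns.
Matching on t1.dept_id > t2.dept_id. A NULL in a compared column never satisfies the condition.
Matched pairs: 33; unmatched t1 rows kept: 2.
Total: 33 matched + 2 padded = 35 rows.

35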